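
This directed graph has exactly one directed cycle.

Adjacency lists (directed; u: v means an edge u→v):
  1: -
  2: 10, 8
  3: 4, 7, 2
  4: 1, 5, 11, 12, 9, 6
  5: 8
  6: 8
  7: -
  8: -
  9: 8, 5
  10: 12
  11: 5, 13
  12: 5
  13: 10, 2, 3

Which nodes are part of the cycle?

DFS with gray/black marking from 13:
13 gray
  10 gray
    12 gray
      5 gray
        8 gray
        8 black
      5 black
    12 black
  10 black
  2 gray
    2→10: 10 black — skip
    2→8: 8 black — skip
  2 black
  3 gray
    4 gray
      1 gray
      1 black
      4→5: 5 black — skip
      11 gray
        11→5: 5 black — skip
        11→13: 13 is gray → back edge
Back edge closes the cycle 13 → 3 → 4 → 11 → 13; its vertices are {3, 4, 11, 13}.

3, 4, 11, 13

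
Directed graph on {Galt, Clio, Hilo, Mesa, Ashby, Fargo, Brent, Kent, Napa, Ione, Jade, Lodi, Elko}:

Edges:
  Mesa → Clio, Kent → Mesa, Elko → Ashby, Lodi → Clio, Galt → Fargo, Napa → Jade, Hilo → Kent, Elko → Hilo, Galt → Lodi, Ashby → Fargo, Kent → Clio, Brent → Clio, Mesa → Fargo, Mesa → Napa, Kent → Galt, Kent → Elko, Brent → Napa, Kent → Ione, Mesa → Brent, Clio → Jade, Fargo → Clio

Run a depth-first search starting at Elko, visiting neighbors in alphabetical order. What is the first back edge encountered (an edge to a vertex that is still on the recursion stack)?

Kent→Elko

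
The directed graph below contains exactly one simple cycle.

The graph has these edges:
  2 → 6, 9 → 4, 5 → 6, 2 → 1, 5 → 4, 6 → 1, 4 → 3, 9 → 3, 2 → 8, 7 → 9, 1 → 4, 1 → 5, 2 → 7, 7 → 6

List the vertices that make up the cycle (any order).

DFS with gray/black marking from 1:
1 gray
  4 gray
    3 gray
    3 black
  4 black
  5 gray
    6 gray
      6→1: 1 is gray → back edge
Back edge closes the cycle 1 → 5 → 6 → 1; its vertices are {1, 5, 6}.

1, 5, 6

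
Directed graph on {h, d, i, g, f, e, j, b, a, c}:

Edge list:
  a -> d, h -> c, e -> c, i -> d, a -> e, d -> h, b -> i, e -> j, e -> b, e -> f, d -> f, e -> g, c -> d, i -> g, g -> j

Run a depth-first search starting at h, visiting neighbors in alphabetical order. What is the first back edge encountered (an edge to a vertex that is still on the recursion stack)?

DFS from h (visiting neighbors in alphabetical order); mark gray on enter, black on exit:
h gray
  c gray
    d gray
      f gray
      f black
      d→h: h is gray → back edge
First back edge: d → h.

d→h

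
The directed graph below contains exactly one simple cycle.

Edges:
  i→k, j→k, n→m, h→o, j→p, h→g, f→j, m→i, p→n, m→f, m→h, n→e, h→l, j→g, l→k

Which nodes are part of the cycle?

f, j, m, n, p

DFS with gray/black marking from m:
m gray
  i gray
    k gray
    k black
  i black
  h gray
    l gray
      l→k: k black — skip
    l black
    o gray
    o black
    g gray
    g black
  h black
  f gray
    j gray
      p gray
        n gray
          n→m: m is gray → back edge
Back edge closes the cycle m → f → j → p → n → m; its vertices are {f, j, m, n, p}.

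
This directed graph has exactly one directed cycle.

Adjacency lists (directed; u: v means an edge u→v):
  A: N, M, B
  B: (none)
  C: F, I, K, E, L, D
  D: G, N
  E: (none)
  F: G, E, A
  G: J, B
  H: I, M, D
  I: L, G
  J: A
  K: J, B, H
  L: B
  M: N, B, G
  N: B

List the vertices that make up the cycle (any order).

DFS with gray/black marking from J:
J gray
  A gray
    N gray
      B gray
      B black
    N black
    M gray
      M→N: N black — skip
      M→B: B black — skip
      G gray
        G→J: J is gray → back edge
Back edge closes the cycle J → A → M → G → J; its vertices are {A, G, J, M}.

A, G, J, M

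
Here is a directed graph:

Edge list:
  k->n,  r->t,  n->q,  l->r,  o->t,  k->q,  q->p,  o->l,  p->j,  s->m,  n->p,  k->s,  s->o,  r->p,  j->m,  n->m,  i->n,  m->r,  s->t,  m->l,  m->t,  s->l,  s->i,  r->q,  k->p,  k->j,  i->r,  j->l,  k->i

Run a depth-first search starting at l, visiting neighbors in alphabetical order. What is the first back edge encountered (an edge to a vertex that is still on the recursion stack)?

j->l

DFS from l (visiting neighbors in alphabetical order); mark gray on enter, black on exit:
l gray
  r gray
    p gray
      j gray
        j→l: l is gray → back edge
First back edge: j → l.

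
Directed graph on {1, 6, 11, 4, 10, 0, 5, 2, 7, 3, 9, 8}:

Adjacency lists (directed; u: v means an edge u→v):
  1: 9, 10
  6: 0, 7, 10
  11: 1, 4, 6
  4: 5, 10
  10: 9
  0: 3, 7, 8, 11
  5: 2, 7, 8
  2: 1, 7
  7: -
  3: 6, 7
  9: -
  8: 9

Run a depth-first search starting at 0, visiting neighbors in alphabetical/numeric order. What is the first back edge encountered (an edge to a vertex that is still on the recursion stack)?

6→0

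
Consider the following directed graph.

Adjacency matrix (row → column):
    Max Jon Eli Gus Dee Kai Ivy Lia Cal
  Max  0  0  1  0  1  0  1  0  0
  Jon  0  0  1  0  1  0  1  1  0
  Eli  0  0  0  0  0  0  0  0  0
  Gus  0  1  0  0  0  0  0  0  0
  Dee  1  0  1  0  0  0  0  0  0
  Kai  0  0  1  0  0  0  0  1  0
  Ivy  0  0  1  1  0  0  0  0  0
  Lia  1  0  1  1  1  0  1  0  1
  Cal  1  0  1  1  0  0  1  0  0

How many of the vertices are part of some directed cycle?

A vertex is on a directed cycle iff it belongs to a strongly connected component of size ≥ 2 (or has a self-loop).
The vertices on cycles are {Cal, Dee, Gus, Ivy, Jon, Lia, Max} — 7 in total.

7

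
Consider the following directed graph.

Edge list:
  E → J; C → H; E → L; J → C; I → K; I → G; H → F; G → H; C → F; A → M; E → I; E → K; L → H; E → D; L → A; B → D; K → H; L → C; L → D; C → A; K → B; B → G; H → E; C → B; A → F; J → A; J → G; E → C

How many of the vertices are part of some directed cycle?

A vertex is on a directed cycle iff it belongs to a strongly connected component of size ≥ 2 (or has a self-loop).
The vertices on cycles are {B, C, E, G, H, I, J, K, L} — 9 in total.

9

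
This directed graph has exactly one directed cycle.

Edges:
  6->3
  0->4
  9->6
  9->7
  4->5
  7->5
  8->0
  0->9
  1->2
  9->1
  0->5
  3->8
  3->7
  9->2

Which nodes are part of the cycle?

0, 3, 6, 8, 9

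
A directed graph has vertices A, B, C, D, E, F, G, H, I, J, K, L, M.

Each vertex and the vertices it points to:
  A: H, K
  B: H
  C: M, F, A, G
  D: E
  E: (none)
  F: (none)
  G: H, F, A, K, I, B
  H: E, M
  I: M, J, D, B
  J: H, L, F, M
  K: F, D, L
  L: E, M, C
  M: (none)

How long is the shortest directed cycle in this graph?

4

For each vertex v, BFS finds the shortest path from v back to v.
The shortest such closed walk is G → K → L → C → G, length 4.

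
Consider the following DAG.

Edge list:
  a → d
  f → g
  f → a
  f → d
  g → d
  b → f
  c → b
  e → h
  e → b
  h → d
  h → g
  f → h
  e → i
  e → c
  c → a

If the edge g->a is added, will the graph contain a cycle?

No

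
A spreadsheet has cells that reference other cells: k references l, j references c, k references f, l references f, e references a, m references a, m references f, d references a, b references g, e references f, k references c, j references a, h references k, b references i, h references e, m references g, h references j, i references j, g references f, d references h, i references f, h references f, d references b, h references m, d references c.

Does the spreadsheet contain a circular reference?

DFS with white/gray/black marking, starting from m:
m gray
  a gray
  a black
  g gray
    f gray
    f black
  g black
  m→f: f black — skip
m black
b gray
  i gray
    j gray
      j→a: a black — skip
      c gray
      c black
    j black
    i→f: f black — skip
  i black
  b→g: g black — skip
b black
d gray
  d→b: b black — skip
  d→c: c black — skip
  h gray
    h→j: j black — skip
    h→m: m black — skip
    e gray
      e→a: a black — skip
      e→f: f black — skip
    e black
    k gray
      k→f: f black — skip
      k→c: c black — skip
      l gray
        l→f: f black — skip
      l black
    k black
    h→f: f black — skip
  h black
  d→a: a black — skip
d black
Every edge goes to a white or black vertex — no back edge, so the graph is acyclic.

No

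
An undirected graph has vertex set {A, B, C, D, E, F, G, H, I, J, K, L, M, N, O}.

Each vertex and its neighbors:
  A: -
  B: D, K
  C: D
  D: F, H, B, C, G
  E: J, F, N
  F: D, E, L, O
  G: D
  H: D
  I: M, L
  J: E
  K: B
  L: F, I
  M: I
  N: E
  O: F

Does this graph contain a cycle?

DFS, tracking each vertex's parent; an edge to a visited non-parent vertex closes a cycle.
Start from A:
visit A (parent –)
visit B (parent –)
  visit D (parent B)
    visit F (parent D)
      F–D: parent, skip
      visit E (parent F)
        visit J (parent E)
          J–E: parent, skip
        E–F: parent, skip
        visit N (parent E)
          N–E: parent, skip
      visit L (parent F)
        L–F: parent, skip
        visit I (parent L)
          visit M (parent I)
            M–I: parent, skip
          I–L: parent, skip
      visit O (parent F)
        O–F: parent, skip
    visit H (parent D)
      H–D: parent, skip
    D–B: parent, skip
    visit C (parent D)
      C–D: parent, skip
    visit G (parent D)
      G–D: parent, skip
  visit K (parent B)
    K–B: parent, skip
No non-parent visited neighbor found — the graph is a forest.

No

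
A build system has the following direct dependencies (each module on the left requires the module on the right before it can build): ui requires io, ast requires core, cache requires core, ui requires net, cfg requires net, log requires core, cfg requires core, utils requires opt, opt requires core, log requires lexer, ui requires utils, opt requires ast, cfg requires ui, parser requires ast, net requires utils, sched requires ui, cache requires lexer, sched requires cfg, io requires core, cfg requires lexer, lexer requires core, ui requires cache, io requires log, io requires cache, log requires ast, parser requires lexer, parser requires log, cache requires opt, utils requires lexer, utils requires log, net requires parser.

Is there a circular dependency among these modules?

No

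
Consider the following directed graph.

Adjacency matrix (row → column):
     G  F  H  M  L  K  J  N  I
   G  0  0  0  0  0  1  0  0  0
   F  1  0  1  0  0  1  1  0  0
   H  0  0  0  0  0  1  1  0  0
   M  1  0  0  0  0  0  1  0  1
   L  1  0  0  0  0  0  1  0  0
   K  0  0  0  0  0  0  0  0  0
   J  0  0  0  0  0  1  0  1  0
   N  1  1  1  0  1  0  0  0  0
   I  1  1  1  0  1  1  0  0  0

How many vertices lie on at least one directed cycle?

5

A vertex is on a directed cycle iff it belongs to a strongly connected component of size ≥ 2 (or has a self-loop).
The vertices on cycles are {F, H, J, L, N} — 5 in total.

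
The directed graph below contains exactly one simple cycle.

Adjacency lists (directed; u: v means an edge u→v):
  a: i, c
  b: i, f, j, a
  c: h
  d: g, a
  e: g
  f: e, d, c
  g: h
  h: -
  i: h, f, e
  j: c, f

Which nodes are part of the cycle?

DFS with gray/black marking from a:
a gray
  i gray
    h gray
    h black
    f gray
      e gray
        g gray
          g→h: h black — skip
        g black
      e black
      d gray
        d→g: g black — skip
        d→a: a is gray → back edge
Back edge closes the cycle a → i → f → d → a; its vertices are {a, d, f, i}.

a, d, f, i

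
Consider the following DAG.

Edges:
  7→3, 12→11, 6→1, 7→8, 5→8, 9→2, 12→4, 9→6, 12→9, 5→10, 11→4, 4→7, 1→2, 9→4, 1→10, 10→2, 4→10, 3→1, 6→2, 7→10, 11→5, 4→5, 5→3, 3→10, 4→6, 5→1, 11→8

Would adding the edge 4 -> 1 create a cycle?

No

Adding 4→1 creates a cycle iff 1 can already reach 4.
Explore from 1: no path reaches 4. The graph stays acyclic.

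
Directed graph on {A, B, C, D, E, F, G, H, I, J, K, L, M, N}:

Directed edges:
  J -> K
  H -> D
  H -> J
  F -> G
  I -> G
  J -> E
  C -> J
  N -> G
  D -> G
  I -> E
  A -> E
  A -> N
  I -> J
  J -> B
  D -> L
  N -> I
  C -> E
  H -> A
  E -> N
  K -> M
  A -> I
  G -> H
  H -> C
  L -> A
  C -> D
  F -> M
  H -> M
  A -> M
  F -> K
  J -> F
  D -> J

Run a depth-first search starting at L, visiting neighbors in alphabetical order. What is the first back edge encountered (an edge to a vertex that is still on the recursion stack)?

H→A

DFS from L (visiting neighbors in alphabetical order); mark gray on enter, black on exit:
L gray
  A gray
    E gray
      N gray
        G gray
          H gray
            H→A: A is gray → back edge
First back edge: H → A.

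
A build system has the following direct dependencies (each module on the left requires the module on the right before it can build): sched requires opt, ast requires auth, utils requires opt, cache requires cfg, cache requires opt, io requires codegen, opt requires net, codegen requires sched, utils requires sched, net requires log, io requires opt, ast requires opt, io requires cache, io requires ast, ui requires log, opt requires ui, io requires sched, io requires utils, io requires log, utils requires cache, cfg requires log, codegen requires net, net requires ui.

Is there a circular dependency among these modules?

DFS with white/gray/black marking, starting from log:
log gray
log black
auth gray
auth black
ui gray
  ui→log: log black — skip
ui black
utils gray
  sched gray
    opt gray
      opt→ui: ui black — skip
      net gray
        net→ui: ui black — skip
        net→log: log black — skip
      net black
    opt black
  sched black
  cache gray
    cache→opt: opt black — skip
    cfg gray
      cfg→log: log black — skip
    cfg black
  cache black
  utils→opt: opt black — skip
utils black
io gray
  ast gray
    ast→auth: auth black — skip
    ast→opt: opt black — skip
  ast black
  io→sched: sched black — skip
  io→cache: cache black — skip
  codegen gray
    codegen→net: net black — skip
    codegen→sched: sched black — skip
  codegen black
  io→utils: utils black — skip
  io→log: log black — skip
  io→opt: opt black — skip
io black
Every edge goes to a white or black vertex — no back edge, so the graph is acyclic.

No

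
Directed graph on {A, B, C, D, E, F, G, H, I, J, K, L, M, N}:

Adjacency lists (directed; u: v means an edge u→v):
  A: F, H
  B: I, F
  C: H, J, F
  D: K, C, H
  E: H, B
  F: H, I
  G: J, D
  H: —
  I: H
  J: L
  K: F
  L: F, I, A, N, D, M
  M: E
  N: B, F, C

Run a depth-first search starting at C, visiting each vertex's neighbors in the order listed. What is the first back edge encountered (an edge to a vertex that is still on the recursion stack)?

N->C

DFS from C (visiting each vertex's neighbors in the order listed); mark gray on enter, black on exit:
C gray
  H gray
  H black
  J gray
    L gray
      F gray
        F→H: H black — skip
        I gray
          I→H: H black — skip
        I black
      F black
      L→I: I black — skip
      A gray
        A→F: F black — skip
        A→H: H black — skip
      A black
      N gray
        B gray
          B→I: I black — skip
          B→F: F black — skip
        B black
        N→F: F black — skip
        N→C: C is gray → back edge
First back edge: N → C.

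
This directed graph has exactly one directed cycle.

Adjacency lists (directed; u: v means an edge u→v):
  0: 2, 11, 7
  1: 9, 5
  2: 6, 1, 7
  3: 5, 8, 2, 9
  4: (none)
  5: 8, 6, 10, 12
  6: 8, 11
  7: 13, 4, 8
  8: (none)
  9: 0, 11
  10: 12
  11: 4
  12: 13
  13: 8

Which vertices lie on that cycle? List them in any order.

DFS with gray/black marking from 9:
9 gray
  0 gray
    2 gray
      6 gray
        8 gray
        8 black
        11 gray
          4 gray
          4 black
        11 black
      6 black
      1 gray
        1→9: 9 is gray → back edge
Back edge closes the cycle 9 → 0 → 2 → 1 → 9; its vertices are {0, 1, 2, 9}.

0, 1, 2, 9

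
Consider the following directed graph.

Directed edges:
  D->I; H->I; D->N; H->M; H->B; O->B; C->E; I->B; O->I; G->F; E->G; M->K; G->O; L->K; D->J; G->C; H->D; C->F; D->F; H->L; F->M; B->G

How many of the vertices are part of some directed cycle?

A vertex is on a directed cycle iff it belongs to a strongly connected component of size ≥ 2 (or has a self-loop).
The vertices on cycles are {B, C, E, G, I, O} — 6 in total.

6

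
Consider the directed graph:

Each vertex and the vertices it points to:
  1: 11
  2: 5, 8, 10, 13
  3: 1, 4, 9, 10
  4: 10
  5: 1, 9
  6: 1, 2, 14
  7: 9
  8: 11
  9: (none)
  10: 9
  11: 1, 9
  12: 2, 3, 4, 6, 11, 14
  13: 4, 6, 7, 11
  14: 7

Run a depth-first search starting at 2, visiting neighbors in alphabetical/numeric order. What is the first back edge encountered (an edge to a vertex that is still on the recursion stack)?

11→1

DFS from 2 (visiting neighbors in alphabetical/numeric order); mark gray on enter, black on exit:
2 gray
  5 gray
    1 gray
      11 gray
        11→1: 1 is gray → back edge
First back edge: 11 → 1.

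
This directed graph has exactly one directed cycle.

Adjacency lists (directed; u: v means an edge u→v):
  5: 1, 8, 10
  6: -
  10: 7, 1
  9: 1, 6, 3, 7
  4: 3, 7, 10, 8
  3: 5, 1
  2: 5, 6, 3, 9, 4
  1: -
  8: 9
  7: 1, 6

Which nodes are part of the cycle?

3, 5, 8, 9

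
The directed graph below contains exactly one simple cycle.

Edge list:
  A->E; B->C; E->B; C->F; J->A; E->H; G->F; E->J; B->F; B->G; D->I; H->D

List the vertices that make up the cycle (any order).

A, E, J

DFS with gray/black marking from J:
J gray
  A gray
    E gray
      E→J: J is gray → back edge
Back edge closes the cycle J → A → E → J; its vertices are {A, E, J}.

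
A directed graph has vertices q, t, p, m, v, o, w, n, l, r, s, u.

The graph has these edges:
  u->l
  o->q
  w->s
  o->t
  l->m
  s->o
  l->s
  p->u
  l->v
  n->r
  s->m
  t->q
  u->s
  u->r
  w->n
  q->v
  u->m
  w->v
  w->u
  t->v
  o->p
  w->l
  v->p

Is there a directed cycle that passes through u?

u is on a cycle iff u can reach itself via ≥1 edge.
u → l → v → p → u — yes.

Yes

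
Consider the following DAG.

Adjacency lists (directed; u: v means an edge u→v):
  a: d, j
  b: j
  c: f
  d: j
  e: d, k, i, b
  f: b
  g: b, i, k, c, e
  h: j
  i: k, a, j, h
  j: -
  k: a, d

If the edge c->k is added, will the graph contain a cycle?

Adding c→k creates a cycle iff k can already reach c.
Explore from k: no path reaches c. The graph stays acyclic.

No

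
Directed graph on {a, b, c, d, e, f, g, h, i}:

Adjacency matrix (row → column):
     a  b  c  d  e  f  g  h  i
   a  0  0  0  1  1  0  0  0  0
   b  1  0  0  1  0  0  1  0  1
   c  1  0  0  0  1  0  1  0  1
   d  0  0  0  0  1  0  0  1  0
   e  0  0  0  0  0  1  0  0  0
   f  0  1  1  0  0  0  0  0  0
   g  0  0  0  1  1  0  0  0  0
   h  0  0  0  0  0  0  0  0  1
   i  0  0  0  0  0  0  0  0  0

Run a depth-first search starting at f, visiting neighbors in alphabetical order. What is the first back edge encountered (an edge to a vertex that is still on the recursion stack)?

e->f

DFS from f (visiting neighbors in alphabetical order); mark gray on enter, black on exit:
f gray
  b gray
    a gray
      d gray
        e gray
          e→f: f is gray → back edge
First back edge: e → f.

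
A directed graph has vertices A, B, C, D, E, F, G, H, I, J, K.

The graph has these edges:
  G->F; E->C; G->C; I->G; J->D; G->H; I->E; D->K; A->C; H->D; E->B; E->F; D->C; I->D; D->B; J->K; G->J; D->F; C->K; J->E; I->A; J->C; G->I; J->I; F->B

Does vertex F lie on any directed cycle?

No

F lies on a cycle iff there is a path from F back to itself.
Exploring from F, it never reaches itself; equivalently, its strongly connected component is a singleton.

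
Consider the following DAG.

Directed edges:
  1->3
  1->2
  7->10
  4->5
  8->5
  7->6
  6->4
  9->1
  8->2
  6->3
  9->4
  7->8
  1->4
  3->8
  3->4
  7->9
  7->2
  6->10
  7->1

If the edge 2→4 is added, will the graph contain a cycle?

No

Adding 2→4 creates a cycle iff 4 can already reach 2.
Explore from 4: no path reaches 2. The graph stays acyclic.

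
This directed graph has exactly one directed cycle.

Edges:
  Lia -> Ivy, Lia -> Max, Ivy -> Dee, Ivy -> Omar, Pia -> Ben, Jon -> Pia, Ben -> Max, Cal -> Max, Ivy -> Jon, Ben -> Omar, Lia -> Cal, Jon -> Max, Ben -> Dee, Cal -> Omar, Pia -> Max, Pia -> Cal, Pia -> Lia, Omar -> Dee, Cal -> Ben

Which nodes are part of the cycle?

Ivy, Jon, Lia, Pia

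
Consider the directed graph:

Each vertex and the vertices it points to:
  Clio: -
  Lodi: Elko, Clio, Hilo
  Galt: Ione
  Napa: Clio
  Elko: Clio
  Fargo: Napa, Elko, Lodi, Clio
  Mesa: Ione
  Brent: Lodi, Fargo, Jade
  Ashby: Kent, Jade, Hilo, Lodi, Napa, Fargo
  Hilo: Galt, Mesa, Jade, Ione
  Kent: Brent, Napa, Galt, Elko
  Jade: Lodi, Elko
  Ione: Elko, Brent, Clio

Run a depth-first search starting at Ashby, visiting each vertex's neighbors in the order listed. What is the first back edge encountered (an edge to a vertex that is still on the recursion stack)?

DFS from Ashby (visiting each vertex's neighbors in the order listed); mark gray on enter, black on exit:
Ashby gray
  Kent gray
    Brent gray
      Lodi gray
        Elko gray
          Clio gray
          Clio black
        Elko black
        Lodi→Clio: Clio black — skip
        Hilo gray
          Galt gray
            Ione gray
              Ione→Elko: Elko black — skip
              Ione→Brent: Brent is gray → back edge
First back edge: Ione → Brent.

Ione->Brent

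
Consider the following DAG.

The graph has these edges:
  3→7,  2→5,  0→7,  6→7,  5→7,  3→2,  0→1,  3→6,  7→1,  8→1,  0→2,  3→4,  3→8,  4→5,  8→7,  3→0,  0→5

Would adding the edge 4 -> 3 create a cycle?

Adding 4→3 creates a cycle iff 3 can already reach 4.
Path from 3: 3 → 4.
So 3 → … → 4 → 3 is a cycle.

Yes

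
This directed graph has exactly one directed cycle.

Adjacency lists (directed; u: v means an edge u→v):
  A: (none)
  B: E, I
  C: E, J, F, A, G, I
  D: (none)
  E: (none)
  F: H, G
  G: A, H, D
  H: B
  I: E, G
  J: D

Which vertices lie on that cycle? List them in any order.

B, G, H, I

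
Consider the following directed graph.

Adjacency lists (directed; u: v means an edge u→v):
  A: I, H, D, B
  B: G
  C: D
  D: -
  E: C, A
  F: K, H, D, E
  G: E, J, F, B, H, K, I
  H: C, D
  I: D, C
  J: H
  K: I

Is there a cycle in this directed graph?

Yes

DFS with white/gray/black marking, starting from F:
F gray
  K gray
    I gray
      D gray
      D black
      C gray
        C→D: D black — skip
      C black
    I black
  K black
  H gray
    H→C: C black — skip
    H→D: D black — skip
  H black
  F→D: D black — skip
  E gray
    E→C: C black — skip
    A gray
      A→I: I black — skip
      A→H: H black — skip
      A→D: D black — skip
      B gray
        G gray
          G→E: E is gray → back edge
Back edge found, so a cycle exists: E → A → B → G → E.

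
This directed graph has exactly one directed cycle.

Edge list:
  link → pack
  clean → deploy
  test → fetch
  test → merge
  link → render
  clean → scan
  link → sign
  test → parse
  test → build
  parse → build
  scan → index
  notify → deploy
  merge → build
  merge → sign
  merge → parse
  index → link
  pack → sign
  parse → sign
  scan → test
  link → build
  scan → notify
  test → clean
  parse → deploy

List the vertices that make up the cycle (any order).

DFS with gray/black marking from scan:
scan gray
  notify gray
    deploy gray
    deploy black
  notify black
  index gray
    link gray
      sign gray
      sign black
      render gray
      render black
      build gray
      build black
      pack gray
        pack→sign: sign black — skip
      pack black
    link black
  index black
  test gray
    parse gray
      parse→deploy: deploy black — skip
      parse→build: build black — skip
      parse→sign: sign black — skip
    parse black
    merge gray
      merge→sign: sign black — skip
      merge→parse: parse black — skip
      merge→build: build black — skip
    merge black
    clean gray
      clean→scan: scan is gray → back edge
Back edge closes the cycle scan → test → clean → scan; its vertices are {scan, test, clean}.

scan, test, clean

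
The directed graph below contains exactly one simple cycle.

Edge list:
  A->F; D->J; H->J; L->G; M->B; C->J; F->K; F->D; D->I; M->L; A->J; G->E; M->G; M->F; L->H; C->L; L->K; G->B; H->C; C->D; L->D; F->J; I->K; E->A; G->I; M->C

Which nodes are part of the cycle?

C, H, L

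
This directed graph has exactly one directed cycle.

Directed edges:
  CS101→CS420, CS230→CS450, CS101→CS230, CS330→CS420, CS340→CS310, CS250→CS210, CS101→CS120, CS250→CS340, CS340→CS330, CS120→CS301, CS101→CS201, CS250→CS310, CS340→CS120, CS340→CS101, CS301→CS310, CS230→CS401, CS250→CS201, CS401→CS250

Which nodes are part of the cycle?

CS101, CS230, CS250, CS340, CS401

DFS with gray/black marking from CS340:
CS340 gray
  CS120 gray
    CS301 gray
      CS310 gray
      CS310 black
    CS301 black
  CS120 black
  CS330 gray
    CS420 gray
    CS420 black
  CS330 black
  CS340→CS310: CS310 black — skip
  CS101 gray
    CS101→CS420: CS420 black — skip
    CS101→CS120: CS120 black — skip
    CS230 gray
      CS450 gray
      CS450 black
      CS401 gray
        CS250 gray
          CS201 gray
          CS201 black
          CS210 gray
          CS210 black
          CS250→CS340: CS340 is gray → back edge
Back edge closes the cycle CS340 → CS101 → CS230 → CS401 → CS250 → CS340; its vertices are {CS101, CS230, CS250, CS340, CS401}.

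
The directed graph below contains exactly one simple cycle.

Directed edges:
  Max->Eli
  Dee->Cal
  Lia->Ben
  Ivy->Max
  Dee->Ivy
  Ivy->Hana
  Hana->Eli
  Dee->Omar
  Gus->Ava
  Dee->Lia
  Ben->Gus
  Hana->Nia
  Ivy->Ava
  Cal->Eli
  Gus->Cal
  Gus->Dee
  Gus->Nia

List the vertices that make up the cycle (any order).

DFS with gray/black marking from Gus:
Gus gray
  Dee gray
    Omar gray
    Omar black
    Lia gray
      Ben gray
        Ben→Gus: Gus is gray → back edge
Back edge closes the cycle Gus → Dee → Lia → Ben → Gus; its vertices are {Ben, Dee, Gus, Lia}.

Ben, Dee, Gus, Lia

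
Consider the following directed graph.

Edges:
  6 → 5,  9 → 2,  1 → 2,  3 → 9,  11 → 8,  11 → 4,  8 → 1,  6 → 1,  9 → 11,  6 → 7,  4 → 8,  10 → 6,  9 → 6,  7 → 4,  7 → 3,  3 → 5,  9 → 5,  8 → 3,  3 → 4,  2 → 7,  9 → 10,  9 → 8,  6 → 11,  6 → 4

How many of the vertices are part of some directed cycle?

10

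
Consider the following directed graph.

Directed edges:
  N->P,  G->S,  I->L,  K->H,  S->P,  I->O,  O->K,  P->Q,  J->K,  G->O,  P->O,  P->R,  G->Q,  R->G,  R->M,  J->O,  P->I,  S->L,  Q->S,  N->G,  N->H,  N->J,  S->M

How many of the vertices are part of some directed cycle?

A vertex is on a directed cycle iff it belongs to a strongly connected component of size ≥ 2 (or has a self-loop).
The vertices on cycles are {G, P, Q, R, S} — 5 in total.

5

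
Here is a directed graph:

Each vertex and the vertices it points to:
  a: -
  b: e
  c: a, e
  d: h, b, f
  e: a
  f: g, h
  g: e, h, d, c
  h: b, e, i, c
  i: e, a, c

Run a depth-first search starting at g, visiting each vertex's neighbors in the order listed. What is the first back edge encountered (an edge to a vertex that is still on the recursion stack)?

f->g

DFS from g (visiting each vertex's neighbors in the order listed); mark gray on enter, black on exit:
g gray
  e gray
    a gray
    a black
  e black
  h gray
    b gray
      b→e: e black — skip
    b black
    h→e: e black — skip
    i gray
      i→e: e black — skip
      i→a: a black — skip
      c gray
        c→a: a black — skip
        c→e: e black — skip
      c black
    i black
    h→c: c black — skip
  h black
  d gray
    d→h: h black — skip
    d→b: b black — skip
    f gray
      f→g: g is gray → back edge
First back edge: f → g.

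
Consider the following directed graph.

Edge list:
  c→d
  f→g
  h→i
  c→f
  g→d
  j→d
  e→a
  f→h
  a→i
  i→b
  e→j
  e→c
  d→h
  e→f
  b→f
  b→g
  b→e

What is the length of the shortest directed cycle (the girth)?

4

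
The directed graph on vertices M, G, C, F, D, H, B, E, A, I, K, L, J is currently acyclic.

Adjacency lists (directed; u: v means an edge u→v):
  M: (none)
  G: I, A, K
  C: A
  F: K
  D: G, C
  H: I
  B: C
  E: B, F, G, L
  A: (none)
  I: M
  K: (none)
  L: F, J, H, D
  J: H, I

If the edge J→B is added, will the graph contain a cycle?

No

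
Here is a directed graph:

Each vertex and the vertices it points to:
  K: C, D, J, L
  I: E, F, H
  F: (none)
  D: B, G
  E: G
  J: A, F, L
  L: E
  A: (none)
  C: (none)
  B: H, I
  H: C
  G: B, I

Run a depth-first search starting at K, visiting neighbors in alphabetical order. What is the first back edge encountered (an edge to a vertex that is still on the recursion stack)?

G→B

DFS from K (visiting neighbors in alphabetical order); mark gray on enter, black on exit:
K gray
  C gray
  C black
  D gray
    B gray
      H gray
        H→C: C black — skip
      H black
      I gray
        E gray
          G gray
            G→B: B is gray → back edge
First back edge: G → B.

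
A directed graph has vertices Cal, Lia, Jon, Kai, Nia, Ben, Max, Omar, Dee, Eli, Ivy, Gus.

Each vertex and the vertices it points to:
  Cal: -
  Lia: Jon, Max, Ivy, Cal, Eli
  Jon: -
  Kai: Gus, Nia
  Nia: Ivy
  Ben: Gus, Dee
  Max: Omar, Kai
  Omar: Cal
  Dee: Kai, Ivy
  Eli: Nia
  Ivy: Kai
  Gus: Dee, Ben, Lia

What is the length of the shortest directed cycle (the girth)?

2

For each vertex v, BFS finds the shortest path from v back to v.
The shortest such closed walk is Gus → Ben → Gus, length 2.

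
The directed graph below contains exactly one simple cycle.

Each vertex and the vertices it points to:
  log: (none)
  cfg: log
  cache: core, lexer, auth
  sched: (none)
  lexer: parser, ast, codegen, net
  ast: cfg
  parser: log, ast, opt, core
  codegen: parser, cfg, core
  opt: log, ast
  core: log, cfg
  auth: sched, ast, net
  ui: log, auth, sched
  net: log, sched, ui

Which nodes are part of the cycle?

ui, net, auth

DFS with gray/black marking from auth:
auth gray
  sched gray
  sched black
  ast gray
    cfg gray
      log gray
      log black
    cfg black
  ast black
  net gray
    net→log: log black — skip
    net→sched: sched black — skip
    ui gray
      ui→log: log black — skip
      ui→auth: auth is gray → back edge
Back edge closes the cycle auth → net → ui → auth; its vertices are {ui, net, auth}.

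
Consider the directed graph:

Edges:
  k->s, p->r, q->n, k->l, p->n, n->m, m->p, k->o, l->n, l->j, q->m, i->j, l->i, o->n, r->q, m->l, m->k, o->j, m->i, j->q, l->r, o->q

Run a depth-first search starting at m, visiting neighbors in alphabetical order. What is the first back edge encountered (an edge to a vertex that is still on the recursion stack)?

q->m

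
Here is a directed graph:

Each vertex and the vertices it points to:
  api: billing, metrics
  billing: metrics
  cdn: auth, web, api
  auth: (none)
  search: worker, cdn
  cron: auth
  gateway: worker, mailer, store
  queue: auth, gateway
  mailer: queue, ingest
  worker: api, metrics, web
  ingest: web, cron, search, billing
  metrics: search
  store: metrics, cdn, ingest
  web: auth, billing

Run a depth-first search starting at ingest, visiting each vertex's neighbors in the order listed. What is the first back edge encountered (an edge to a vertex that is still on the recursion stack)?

DFS from ingest (visiting each vertex's neighbors in the order listed); mark gray on enter, black on exit:
ingest gray
  web gray
    auth gray
    auth black
    billing gray
      metrics gray
        search gray
          worker gray
            api gray
              api→billing: billing is gray → back edge
First back edge: api → billing.

api->billing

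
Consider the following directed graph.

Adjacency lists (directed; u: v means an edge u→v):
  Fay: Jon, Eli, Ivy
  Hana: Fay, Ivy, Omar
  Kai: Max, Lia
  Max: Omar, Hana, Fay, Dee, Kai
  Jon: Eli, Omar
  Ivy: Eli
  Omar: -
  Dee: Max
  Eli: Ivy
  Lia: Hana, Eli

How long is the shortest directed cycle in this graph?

For each vertex v, BFS finds the shortest path from v back to v.
The shortest such closed walk is Kai → Max → Kai, length 2.

2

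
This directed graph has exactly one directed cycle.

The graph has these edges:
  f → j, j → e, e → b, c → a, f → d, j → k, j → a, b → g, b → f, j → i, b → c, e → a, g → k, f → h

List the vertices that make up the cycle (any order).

DFS with gray/black marking from e:
e gray
  b gray
    g gray
      k gray
      k black
    g black
    c gray
      a gray
      a black
    c black
    f gray
      d gray
      d black
      h gray
      h black
      j gray
        j→e: e is gray → back edge
Back edge closes the cycle e → b → f → j → e; its vertices are {b, e, f, j}.

b, e, f, j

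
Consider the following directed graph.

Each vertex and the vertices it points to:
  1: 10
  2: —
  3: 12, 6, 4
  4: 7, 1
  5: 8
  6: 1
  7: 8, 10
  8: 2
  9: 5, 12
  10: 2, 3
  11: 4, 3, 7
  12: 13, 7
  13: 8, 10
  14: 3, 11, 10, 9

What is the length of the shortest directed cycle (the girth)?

4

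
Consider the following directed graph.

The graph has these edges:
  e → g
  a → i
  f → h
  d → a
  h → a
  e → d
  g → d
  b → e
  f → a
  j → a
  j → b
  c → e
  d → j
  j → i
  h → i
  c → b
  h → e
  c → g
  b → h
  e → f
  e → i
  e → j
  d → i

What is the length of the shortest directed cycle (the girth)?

3

For each vertex v, BFS finds the shortest path from v back to v.
The shortest such closed walk is e → j → b → e, length 3.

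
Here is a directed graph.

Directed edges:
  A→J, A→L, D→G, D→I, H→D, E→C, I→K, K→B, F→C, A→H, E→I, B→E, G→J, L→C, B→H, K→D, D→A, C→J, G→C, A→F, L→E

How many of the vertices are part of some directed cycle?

8

A vertex is on a directed cycle iff it belongs to a strongly connected component of size ≥ 2 (or has a self-loop).
The vertices on cycles are {A, B, D, E, H, I, K, L} — 8 in total.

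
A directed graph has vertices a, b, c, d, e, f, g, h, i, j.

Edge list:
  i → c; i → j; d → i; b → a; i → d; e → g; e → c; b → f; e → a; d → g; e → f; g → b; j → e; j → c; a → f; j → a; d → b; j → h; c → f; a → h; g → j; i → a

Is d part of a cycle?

Yes

d is on a cycle iff d can reach itself via ≥1 edge.
d → i → d — yes.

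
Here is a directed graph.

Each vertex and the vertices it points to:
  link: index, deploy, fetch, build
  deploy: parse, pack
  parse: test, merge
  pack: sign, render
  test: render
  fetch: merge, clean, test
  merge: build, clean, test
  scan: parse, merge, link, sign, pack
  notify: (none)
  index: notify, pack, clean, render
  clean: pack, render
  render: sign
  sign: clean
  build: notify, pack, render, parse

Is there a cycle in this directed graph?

Yes

DFS with white/gray/black marking, starting from index:
index gray
  notify gray
  notify black
  pack gray
    sign gray
      clean gray
        clean→pack: pack is gray → back edge
Back edge found, so a cycle exists: pack → sign → clean → pack.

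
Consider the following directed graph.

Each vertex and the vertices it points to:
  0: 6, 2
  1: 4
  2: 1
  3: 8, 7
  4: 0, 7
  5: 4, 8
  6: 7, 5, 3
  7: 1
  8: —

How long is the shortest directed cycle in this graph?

For each vertex v, BFS finds the shortest path from v back to v.
The shortest such closed walk is 4 → 7 → 1 → 4, length 3.

3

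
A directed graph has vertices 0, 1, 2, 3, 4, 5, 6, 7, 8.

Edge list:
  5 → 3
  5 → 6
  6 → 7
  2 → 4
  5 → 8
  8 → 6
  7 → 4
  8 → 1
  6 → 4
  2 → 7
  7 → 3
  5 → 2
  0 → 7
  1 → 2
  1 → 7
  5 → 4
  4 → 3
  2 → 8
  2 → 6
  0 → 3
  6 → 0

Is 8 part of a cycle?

8 is on a cycle iff 8 can reach itself via ≥1 edge.
8 → 1 → 2 → 8 — yes.

Yes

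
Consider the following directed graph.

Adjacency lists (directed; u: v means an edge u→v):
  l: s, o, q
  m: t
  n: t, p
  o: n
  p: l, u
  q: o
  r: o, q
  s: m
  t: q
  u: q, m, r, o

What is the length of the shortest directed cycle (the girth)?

4

For each vertex v, BFS finds the shortest path from v back to v.
The shortest such closed walk is n → t → q → o → n, length 4.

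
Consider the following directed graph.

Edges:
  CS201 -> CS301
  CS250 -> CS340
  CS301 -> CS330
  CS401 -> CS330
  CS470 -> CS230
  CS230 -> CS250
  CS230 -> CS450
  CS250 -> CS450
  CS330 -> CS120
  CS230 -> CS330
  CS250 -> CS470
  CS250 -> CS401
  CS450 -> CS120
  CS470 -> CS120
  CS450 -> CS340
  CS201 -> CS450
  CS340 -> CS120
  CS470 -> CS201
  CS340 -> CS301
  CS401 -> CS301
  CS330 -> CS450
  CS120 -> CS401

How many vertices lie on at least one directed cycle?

A vertex is on a directed cycle iff it belongs to a strongly connected component of size ≥ 2 (or has a self-loop).
The vertices on cycles are {CS120, CS230, CS250, CS301, CS330, CS340, CS401, CS450, CS470} — 9 in total.

9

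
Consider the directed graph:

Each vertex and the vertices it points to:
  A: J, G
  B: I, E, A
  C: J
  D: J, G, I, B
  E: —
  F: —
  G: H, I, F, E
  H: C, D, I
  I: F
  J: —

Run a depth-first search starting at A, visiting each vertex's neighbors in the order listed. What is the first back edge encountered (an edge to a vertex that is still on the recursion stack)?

D->G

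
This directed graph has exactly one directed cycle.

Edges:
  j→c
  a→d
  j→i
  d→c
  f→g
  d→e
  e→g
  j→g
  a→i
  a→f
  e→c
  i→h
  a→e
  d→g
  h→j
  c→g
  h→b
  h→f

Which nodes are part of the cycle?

h, i, j

DFS with gray/black marking from i:
i gray
  h gray
    b gray
    b black
    f gray
      g gray
      g black
    f black
    j gray
      c gray
        c→g: g black — skip
      c black
      j→g: g black — skip
      j→i: i is gray → back edge
Back edge closes the cycle i → h → j → i; its vertices are {h, i, j}.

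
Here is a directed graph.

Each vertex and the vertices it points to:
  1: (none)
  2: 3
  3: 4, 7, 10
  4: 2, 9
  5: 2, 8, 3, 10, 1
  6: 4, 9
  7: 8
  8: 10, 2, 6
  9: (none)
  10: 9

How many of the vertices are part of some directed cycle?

6

A vertex is on a directed cycle iff it belongs to a strongly connected component of size ≥ 2 (or has a self-loop).
The vertices on cycles are {2, 3, 4, 6, 7, 8} — 6 in total.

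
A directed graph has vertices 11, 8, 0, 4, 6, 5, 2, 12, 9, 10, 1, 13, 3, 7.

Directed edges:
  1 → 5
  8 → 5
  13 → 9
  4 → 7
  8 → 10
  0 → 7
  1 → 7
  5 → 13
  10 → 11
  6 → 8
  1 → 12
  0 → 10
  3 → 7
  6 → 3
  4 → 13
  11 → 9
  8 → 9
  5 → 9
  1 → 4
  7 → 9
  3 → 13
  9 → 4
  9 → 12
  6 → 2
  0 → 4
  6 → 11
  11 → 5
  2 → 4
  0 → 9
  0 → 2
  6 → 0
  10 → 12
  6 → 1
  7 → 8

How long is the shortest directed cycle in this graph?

3

For each vertex v, BFS finds the shortest path from v back to v.
The shortest such closed walk is 4 → 13 → 9 → 4, length 3.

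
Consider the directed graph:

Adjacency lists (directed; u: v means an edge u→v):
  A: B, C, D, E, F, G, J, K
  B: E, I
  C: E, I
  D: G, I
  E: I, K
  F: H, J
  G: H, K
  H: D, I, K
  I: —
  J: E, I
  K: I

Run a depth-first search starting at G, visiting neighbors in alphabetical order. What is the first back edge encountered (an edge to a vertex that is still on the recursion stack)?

DFS from G (visiting neighbors in alphabetical order); mark gray on enter, black on exit:
G gray
  H gray
    D gray
      D→G: G is gray → back edge
First back edge: D → G.

D->G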